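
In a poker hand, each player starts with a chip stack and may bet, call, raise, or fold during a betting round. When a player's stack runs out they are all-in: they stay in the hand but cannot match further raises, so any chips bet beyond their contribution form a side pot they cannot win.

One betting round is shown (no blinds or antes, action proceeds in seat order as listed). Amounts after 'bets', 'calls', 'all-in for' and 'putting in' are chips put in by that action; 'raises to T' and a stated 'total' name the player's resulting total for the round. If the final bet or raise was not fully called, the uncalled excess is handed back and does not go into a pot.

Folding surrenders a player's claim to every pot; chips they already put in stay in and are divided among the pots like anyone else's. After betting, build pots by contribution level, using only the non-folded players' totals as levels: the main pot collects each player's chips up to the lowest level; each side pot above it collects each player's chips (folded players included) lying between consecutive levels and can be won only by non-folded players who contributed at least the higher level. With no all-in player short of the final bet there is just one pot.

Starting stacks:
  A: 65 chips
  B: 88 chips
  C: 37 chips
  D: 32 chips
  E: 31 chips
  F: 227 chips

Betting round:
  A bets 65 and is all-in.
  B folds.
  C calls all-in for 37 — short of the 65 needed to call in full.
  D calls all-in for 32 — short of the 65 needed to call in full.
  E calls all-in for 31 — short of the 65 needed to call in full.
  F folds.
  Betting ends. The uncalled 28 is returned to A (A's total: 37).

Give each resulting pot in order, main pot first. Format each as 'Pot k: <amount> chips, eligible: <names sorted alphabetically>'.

Pot 1: 124 chips, eligible: A, C, D, E
Pot 2: 3 chips, eligible: A, C, D
Pot 3: 10 chips, eligible: A, C

Derivation:
Contributions (after 28 returned to A): A=37, C=37, D=32, E=31
Folded: B, F
Pot levels (distinct totals of non-folded players): 31, 32, 37
Layer 1-31: 31 each from A, C, D, E = 31*4 = 124 chips; eligible A, C, D, E
Layer 32-32: 1 each from A, C, D = 1*3 = 3 chips; eligible A, C, D
Layer 33-37: 5 each from A, C = 5*2 = 10 chips; eligible A, C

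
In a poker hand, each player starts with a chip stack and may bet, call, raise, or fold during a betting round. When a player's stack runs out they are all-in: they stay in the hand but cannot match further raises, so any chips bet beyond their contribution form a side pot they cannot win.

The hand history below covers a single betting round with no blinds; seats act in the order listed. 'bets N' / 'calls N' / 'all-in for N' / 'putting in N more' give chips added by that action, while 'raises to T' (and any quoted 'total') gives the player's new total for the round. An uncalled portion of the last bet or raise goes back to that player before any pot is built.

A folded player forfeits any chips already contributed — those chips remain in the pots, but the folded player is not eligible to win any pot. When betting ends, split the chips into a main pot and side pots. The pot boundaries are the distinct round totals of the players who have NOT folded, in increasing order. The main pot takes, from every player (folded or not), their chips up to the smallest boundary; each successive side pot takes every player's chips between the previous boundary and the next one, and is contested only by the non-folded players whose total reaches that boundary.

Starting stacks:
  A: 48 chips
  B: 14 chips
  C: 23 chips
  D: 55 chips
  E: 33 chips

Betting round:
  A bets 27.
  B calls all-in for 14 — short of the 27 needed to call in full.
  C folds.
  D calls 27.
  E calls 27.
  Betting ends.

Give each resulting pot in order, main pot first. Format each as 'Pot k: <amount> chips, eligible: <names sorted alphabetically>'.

Pot 1: 56 chips, eligible: A, B, D, E
Pot 2: 39 chips, eligible: A, D, E

Derivation:
Contributions: A=27, B=14, D=27, E=27
Folded: C
Pot levels (distinct totals of non-folded players): 14, 27
Layer 1-14: 14 each from A, B, D, E = 14*4 = 56 chips; eligible A, B, D, E
Layer 15-27: 13 each from A, D, E = 13*3 = 39 chips; eligible A, D, E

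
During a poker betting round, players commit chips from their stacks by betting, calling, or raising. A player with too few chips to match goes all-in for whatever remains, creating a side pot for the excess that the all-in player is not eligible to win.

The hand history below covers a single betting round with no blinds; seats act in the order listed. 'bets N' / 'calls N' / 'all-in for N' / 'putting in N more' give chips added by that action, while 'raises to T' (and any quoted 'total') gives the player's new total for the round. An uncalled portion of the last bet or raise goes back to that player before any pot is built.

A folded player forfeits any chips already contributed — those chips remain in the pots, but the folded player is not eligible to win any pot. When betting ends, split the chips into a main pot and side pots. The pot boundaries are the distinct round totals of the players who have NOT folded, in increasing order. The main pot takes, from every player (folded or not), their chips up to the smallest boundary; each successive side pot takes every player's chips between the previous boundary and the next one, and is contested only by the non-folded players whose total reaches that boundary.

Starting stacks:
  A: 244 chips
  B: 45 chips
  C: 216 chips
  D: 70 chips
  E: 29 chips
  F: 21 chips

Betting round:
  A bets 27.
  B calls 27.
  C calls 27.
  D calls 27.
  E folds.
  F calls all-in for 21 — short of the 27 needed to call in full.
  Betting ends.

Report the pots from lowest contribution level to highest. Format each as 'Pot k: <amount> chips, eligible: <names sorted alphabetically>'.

Contributions: A=27, B=27, C=27, D=27, F=21
Folded: E
Pot levels (distinct totals of non-folded players): 21, 27
Layer 1-21: 21 each from A, B, C, D, F = 21*5 = 105 chips; eligible A, B, C, D, F
Layer 22-27: 6 each from A, B, C, D = 6*4 = 24 chips; eligible A, B, C, D

Pot 1: 105 chips, eligible: A, B, C, D, F
Pot 2: 24 chips, eligible: A, B, C, D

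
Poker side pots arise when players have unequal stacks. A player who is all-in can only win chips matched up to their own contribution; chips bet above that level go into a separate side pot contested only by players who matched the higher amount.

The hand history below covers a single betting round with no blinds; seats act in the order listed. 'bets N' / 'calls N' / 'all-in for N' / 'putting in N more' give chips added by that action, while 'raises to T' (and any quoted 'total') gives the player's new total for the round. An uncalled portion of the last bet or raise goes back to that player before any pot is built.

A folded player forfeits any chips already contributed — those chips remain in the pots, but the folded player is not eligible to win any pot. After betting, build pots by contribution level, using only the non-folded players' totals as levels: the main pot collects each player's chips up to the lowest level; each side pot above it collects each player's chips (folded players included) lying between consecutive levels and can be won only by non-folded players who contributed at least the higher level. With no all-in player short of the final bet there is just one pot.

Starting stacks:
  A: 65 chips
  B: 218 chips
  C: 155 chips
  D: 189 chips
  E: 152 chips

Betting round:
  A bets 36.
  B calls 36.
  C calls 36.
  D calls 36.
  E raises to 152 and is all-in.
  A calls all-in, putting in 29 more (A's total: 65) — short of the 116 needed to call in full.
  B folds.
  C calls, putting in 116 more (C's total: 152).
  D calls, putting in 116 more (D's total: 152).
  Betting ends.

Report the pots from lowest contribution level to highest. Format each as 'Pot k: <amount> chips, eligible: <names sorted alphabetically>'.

Contributions: A=65, B=36, C=152, D=152, E=152
Folded: B
Pot levels (distinct totals of non-folded players): 65, 152
Layer 1-65: A 65 + B 36 + C 65 + D 65 + E 65 = 296 chips; eligible A, C, D, E
Layer 66-152: 87 each from C, D, E = 87*3 = 261 chips; eligible C, D, E

Pot 1: 296 chips, eligible: A, C, D, E
Pot 2: 261 chips, eligible: C, D, E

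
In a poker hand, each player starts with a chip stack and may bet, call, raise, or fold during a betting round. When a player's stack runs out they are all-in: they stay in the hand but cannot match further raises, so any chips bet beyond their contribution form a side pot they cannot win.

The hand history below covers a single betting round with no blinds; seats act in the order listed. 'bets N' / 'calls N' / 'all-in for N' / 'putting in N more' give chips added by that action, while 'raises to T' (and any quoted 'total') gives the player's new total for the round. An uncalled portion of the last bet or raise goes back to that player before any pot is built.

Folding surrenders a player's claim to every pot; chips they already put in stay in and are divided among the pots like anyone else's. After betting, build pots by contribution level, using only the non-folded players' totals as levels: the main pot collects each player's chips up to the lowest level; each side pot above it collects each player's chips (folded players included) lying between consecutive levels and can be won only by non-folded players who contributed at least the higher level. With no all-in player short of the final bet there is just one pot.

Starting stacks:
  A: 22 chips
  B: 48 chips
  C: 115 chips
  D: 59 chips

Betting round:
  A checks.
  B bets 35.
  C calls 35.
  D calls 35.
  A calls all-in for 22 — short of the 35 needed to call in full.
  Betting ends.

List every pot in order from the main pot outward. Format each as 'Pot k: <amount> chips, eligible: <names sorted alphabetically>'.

Pot 1: 88 chips, eligible: A, B, C, D
Pot 2: 39 chips, eligible: B, C, D

Derivation:
Contributions: A=22, B=35, C=35, D=35
Pot levels (distinct totals of non-folded players): 22, 35
Layer 1-22: 22 each from A, B, C, D = 22*4 = 88 chips; eligible A, B, C, D
Layer 23-35: 13 each from B, C, D = 13*3 = 39 chips; eligible B, C, D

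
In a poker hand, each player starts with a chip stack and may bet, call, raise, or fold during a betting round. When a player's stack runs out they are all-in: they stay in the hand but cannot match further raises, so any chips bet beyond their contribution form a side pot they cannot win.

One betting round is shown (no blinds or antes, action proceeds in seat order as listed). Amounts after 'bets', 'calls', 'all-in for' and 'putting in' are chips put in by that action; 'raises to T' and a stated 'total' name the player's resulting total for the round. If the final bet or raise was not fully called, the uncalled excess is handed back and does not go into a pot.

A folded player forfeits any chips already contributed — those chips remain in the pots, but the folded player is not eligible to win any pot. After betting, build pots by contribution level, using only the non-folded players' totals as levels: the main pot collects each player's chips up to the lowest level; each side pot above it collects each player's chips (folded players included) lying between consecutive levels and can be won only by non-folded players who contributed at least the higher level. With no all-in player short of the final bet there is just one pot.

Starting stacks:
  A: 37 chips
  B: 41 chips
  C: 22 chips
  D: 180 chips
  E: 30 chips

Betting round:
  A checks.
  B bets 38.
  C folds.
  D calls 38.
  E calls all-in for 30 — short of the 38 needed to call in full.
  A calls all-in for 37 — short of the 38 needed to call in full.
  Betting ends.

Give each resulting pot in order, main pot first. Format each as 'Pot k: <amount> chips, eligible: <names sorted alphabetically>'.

Contributions: A=37, B=38, D=38, E=30
Folded: C
Pot levels (distinct totals of non-folded players): 30, 37, 38
Layer 1-30: 30 each from A, B, D, E = 30*4 = 120 chips; eligible A, B, D, E
Layer 31-37: 7 each from A, B, D = 7*3 = 21 chips; eligible A, B, D
Layer 38-38: 1 each from B, D = 1*2 = 2 chips; eligible B, D

Pot 1: 120 chips, eligible: A, B, D, E
Pot 2: 21 chips, eligible: A, B, D
Pot 3: 2 chips, eligible: B, D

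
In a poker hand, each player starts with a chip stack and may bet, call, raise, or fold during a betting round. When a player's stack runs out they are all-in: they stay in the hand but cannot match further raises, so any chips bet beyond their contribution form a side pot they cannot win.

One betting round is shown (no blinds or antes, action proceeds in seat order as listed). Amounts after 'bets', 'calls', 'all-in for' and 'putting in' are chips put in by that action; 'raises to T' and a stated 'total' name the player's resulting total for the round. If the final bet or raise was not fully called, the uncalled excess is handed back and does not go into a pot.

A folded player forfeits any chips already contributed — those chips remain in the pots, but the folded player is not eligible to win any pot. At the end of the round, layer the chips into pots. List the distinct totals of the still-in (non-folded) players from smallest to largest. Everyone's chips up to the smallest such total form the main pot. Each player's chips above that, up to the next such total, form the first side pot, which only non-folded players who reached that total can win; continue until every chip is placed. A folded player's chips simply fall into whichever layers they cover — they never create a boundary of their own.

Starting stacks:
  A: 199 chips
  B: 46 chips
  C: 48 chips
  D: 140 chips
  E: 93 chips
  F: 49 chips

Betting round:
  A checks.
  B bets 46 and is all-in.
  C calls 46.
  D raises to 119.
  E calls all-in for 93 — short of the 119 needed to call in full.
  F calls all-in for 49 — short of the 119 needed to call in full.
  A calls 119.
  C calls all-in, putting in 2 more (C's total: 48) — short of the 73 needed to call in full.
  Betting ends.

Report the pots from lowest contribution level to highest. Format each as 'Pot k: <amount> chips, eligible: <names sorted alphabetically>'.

Contributions: A=119, B=46, C=48, D=119, E=93, F=49
Pot levels (distinct totals of non-folded players): 46, 48, 49, 93, 119
Layer 1-46: 46 each from A, B, C, D, E, F = 46*6 = 276 chips; eligible A, B, C, D, E, F
Layer 47-48: 2 each from A, C, D, E, F = 2*5 = 10 chips; eligible A, C, D, E, F
Layer 49-49: 1 each from A, D, E, F = 1*4 = 4 chips; eligible A, D, E, F
Layer 50-93: 44 each from A, D, E = 44*3 = 132 chips; eligible A, D, E
Layer 94-119: 26 each from A, D = 26*2 = 52 chips; eligible A, D

Pot 1: 276 chips, eligible: A, B, C, D, E, F
Pot 2: 10 chips, eligible: A, C, D, E, F
Pot 3: 4 chips, eligible: A, D, E, F
Pot 4: 132 chips, eligible: A, D, E
Pot 5: 52 chips, eligible: A, D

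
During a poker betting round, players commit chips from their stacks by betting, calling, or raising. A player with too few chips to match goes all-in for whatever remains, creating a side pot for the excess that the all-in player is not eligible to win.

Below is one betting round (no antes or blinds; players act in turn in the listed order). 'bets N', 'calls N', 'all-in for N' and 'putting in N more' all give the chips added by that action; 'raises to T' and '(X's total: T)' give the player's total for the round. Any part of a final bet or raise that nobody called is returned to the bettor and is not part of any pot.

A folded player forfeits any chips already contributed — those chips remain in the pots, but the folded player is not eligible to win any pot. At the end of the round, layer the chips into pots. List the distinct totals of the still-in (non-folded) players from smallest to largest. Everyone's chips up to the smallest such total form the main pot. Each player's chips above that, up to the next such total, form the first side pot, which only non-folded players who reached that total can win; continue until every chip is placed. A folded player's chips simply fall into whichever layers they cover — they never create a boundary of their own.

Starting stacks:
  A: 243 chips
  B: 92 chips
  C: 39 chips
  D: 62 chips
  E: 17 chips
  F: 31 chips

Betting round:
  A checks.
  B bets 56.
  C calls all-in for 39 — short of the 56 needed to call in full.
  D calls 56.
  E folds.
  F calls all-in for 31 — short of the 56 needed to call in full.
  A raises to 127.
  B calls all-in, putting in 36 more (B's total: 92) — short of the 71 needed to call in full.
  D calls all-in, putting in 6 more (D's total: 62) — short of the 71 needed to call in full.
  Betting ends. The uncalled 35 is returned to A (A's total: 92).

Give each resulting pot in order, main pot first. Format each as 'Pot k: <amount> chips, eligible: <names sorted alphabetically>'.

Pot 1: 155 chips, eligible: A, B, C, D, F
Pot 2: 32 chips, eligible: A, B, C, D
Pot 3: 69 chips, eligible: A, B, D
Pot 4: 60 chips, eligible: A, B

Derivation:
Contributions (after 35 returned to A): A=92, B=92, C=39, D=62, F=31
Folded: E
Pot levels (distinct totals of non-folded players): 31, 39, 62, 92
Layer 1-31: 31 each from A, B, C, D, F = 31*5 = 155 chips; eligible A, B, C, D, F
Layer 32-39: 8 each from A, B, C, D = 8*4 = 32 chips; eligible A, B, C, D
Layer 40-62: 23 each from A, B, D = 23*3 = 69 chips; eligible A, B, D
Layer 63-92: 30 each from A, B = 30*2 = 60 chips; eligible A, B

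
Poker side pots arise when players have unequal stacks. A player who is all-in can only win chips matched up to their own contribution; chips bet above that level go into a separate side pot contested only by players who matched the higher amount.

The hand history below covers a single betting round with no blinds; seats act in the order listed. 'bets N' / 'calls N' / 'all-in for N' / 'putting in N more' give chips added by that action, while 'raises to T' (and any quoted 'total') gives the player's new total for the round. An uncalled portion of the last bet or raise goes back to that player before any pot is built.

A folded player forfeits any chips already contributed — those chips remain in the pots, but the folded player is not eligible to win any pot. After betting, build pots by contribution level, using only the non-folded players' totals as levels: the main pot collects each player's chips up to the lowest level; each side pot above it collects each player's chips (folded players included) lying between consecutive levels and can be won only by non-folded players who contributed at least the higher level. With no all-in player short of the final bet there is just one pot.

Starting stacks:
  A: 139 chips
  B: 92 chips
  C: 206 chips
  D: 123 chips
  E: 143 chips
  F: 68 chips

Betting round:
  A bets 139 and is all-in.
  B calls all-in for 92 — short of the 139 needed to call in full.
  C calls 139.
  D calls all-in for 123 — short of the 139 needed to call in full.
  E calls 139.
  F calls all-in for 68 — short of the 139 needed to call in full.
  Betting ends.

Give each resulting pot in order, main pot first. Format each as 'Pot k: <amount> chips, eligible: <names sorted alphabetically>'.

Pot 1: 408 chips, eligible: A, B, C, D, E, F
Pot 2: 120 chips, eligible: A, B, C, D, E
Pot 3: 124 chips, eligible: A, C, D, E
Pot 4: 48 chips, eligible: A, C, E

Derivation:
Contributions: A=139, B=92, C=139, D=123, E=139, F=68
Pot levels (distinct totals of non-folded players): 68, 92, 123, 139
Layer 1-68: 68 each from A, B, C, D, E, F = 68*6 = 408 chips; eligible A, B, C, D, E, F
Layer 69-92: 24 each from A, B, C, D, E = 24*5 = 120 chips; eligible A, B, C, D, E
Layer 93-123: 31 each from A, C, D, E = 31*4 = 124 chips; eligible A, C, D, E
Layer 124-139: 16 each from A, C, E = 16*3 = 48 chips; eligible A, C, E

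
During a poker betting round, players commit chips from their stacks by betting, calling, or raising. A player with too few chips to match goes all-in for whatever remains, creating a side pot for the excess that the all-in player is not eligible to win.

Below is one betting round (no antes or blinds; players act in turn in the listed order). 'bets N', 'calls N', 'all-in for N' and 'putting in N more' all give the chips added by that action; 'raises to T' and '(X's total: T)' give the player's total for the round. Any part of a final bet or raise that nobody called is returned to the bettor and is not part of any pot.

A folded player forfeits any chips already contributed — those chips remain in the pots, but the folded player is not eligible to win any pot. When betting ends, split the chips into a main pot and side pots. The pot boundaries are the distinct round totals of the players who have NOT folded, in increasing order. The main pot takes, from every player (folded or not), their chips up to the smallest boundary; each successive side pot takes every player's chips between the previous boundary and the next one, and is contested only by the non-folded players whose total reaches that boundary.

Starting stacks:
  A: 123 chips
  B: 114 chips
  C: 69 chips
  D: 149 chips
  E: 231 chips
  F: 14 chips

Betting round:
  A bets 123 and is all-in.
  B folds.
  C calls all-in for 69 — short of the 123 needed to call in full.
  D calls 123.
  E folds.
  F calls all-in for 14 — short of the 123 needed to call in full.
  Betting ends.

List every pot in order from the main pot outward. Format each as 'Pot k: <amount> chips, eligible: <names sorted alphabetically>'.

Contributions: A=123, C=69, D=123, F=14
Folded: B, E
Pot levels (distinct totals of non-folded players): 14, 69, 123
Layer 1-14: 14 each from A, C, D, F = 14*4 = 56 chips; eligible A, C, D, F
Layer 15-69: 55 each from A, C, D = 55*3 = 165 chips; eligible A, C, D
Layer 70-123: 54 each from A, D = 54*2 = 108 chips; eligible A, D

Pot 1: 56 chips, eligible: A, C, D, F
Pot 2: 165 chips, eligible: A, C, D
Pot 3: 108 chips, eligible: A, D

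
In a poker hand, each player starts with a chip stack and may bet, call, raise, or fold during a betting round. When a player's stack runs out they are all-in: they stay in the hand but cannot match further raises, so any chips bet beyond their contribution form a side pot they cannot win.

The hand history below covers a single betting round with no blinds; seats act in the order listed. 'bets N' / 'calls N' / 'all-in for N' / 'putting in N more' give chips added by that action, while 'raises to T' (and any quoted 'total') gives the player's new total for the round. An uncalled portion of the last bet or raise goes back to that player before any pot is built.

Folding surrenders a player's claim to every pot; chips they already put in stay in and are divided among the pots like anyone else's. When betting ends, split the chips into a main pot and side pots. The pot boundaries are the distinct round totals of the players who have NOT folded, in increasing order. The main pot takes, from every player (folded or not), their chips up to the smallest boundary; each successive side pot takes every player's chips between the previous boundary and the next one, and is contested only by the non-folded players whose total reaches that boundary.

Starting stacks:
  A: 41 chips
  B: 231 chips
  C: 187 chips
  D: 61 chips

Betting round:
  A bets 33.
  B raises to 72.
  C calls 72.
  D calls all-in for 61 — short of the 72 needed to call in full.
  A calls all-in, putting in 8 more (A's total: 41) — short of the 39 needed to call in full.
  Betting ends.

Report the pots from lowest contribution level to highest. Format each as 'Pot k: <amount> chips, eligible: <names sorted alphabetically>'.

Pot 1: 164 chips, eligible: A, B, C, D
Pot 2: 60 chips, eligible: B, C, D
Pot 3: 22 chips, eligible: B, C

Derivation:
Contributions: A=41, B=72, C=72, D=61
Pot levels (distinct totals of non-folded players): 41, 61, 72
Layer 1-41: 41 each from A, B, C, D = 41*4 = 164 chips; eligible A, B, C, D
Layer 42-61: 20 each from B, C, D = 20*3 = 60 chips; eligible B, C, D
Layer 62-72: 11 each from B, C = 11*2 = 22 chips; eligible B, C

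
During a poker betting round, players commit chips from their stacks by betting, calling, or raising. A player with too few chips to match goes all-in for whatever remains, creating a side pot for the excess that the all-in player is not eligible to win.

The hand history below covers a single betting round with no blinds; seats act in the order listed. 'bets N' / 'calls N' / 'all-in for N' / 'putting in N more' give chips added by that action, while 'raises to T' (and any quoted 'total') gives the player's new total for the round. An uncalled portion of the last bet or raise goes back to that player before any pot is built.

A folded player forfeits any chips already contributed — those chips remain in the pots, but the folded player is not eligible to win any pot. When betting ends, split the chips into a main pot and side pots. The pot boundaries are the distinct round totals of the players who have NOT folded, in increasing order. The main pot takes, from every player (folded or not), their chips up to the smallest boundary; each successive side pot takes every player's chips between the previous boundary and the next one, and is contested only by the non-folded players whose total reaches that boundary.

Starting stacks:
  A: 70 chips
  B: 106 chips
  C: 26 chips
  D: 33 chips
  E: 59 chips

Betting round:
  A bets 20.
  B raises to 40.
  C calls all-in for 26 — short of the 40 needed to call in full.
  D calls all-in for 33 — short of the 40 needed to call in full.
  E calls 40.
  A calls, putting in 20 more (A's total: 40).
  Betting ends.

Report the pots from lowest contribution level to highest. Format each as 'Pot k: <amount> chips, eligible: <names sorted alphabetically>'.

Pot 1: 130 chips, eligible: A, B, C, D, E
Pot 2: 28 chips, eligible: A, B, D, E
Pot 3: 21 chips, eligible: A, B, E

Derivation:
Contributions: A=40, B=40, C=26, D=33, E=40
Pot levels (distinct totals of non-folded players): 26, 33, 40
Layer 1-26: 26 each from A, B, C, D, E = 26*5 = 130 chips; eligible A, B, C, D, E
Layer 27-33: 7 each from A, B, D, E = 7*4 = 28 chips; eligible A, B, D, E
Layer 34-40: 7 each from A, B, E = 7*3 = 21 chips; eligible A, B, E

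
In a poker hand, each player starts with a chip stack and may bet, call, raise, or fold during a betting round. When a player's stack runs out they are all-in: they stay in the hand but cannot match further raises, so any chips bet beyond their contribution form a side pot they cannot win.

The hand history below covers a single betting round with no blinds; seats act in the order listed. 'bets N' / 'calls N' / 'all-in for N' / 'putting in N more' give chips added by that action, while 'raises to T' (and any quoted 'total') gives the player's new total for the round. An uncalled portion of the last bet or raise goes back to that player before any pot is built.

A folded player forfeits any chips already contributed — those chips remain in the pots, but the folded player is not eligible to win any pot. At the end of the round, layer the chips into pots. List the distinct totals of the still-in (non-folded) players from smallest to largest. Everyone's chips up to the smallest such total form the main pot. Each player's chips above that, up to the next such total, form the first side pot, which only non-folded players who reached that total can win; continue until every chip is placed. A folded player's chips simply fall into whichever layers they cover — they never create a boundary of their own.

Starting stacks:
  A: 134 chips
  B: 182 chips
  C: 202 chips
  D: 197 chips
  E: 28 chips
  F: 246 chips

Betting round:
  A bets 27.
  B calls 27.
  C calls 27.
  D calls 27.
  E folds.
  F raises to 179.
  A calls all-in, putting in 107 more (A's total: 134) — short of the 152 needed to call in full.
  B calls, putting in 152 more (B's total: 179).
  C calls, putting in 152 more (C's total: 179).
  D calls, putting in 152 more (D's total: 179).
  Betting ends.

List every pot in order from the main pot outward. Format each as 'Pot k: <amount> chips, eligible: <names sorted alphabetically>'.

Pot 1: 670 chips, eligible: A, B, C, D, F
Pot 2: 180 chips, eligible: B, C, D, F

Derivation:
Contributions: A=134, B=179, C=179, D=179, F=179
Folded: E
Pot levels (distinct totals of non-folded players): 134, 179
Layer 1-134: 134 each from A, B, C, D, F = 134*5 = 670 chips; eligible A, B, C, D, F
Layer 135-179: 45 each from B, C, D, F = 45*4 = 180 chips; eligible B, C, D, F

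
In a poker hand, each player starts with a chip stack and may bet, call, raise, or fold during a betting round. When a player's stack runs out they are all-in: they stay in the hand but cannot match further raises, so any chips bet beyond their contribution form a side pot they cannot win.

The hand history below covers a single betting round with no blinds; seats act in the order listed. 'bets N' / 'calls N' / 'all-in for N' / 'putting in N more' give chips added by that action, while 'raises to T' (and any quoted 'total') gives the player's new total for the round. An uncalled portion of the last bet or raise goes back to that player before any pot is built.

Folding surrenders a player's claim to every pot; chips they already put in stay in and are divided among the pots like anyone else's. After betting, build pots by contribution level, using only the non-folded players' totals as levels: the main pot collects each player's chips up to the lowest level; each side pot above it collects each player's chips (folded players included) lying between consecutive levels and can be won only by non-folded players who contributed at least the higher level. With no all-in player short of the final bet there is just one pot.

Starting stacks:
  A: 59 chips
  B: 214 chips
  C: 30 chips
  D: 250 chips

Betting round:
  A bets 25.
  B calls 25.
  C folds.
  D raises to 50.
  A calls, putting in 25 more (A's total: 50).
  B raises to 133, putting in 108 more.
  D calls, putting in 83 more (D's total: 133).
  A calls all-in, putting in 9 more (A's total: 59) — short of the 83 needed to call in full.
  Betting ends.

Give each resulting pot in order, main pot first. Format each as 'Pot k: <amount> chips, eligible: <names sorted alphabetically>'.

Pot 1: 177 chips, eligible: A, B, D
Pot 2: 148 chips, eligible: B, D

Derivation:
Contributions: A=59, B=133, D=133
Folded: C
Pot levels (distinct totals of non-folded players): 59, 133
Layer 1-59: 59 each from A, B, D = 59*3 = 177 chips; eligible A, B, D
Layer 60-133: 74 each from B, D = 74*2 = 148 chips; eligible B, D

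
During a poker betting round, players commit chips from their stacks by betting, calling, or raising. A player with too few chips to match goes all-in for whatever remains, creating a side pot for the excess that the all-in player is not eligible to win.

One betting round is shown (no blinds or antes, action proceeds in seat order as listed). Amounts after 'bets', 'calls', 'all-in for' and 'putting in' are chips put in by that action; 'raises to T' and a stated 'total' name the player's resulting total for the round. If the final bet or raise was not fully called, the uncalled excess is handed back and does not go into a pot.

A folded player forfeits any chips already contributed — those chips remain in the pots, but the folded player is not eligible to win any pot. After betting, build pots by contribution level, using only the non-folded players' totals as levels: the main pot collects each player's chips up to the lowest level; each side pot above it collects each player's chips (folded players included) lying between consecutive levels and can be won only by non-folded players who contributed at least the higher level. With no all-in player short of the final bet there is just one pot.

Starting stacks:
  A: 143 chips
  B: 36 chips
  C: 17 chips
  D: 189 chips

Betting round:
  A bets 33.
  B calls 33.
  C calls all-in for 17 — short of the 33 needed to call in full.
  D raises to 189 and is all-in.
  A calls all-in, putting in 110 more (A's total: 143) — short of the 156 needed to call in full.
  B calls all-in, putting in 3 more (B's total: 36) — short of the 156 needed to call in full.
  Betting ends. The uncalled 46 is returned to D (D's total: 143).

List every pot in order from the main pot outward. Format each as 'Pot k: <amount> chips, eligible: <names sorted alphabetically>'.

Contributions (after 46 returned to D): A=143, B=36, C=17, D=143
Pot levels (distinct totals of non-folded players): 17, 36, 143
Layer 1-17: 17 each from A, B, C, D = 17*4 = 68 chips; eligible A, B, C, D
Layer 18-36: 19 each from A, B, D = 19*3 = 57 chips; eligible A, B, D
Layer 37-143: 107 each from A, D = 107*2 = 214 chips; eligible A, D

Pot 1: 68 chips, eligible: A, B, C, D
Pot 2: 57 chips, eligible: A, B, D
Pot 3: 214 chips, eligible: A, D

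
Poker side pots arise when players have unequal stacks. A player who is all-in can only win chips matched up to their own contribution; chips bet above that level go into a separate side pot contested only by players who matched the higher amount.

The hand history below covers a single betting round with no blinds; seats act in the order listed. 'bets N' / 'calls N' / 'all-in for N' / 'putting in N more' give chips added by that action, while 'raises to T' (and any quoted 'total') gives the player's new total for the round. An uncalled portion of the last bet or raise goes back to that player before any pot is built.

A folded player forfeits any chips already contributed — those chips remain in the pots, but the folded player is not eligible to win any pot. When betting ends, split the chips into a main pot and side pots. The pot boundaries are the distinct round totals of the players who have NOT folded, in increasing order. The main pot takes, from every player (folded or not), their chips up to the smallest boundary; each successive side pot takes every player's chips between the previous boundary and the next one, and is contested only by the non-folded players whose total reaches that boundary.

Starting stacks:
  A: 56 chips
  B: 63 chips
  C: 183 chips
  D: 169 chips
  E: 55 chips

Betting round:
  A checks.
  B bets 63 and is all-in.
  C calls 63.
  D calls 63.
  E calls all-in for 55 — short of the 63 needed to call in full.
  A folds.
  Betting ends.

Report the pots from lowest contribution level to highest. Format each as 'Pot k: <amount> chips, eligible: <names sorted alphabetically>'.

Pot 1: 220 chips, eligible: B, C, D, E
Pot 2: 24 chips, eligible: B, C, D

Derivation:
Contributions: B=63, C=63, D=63, E=55
Folded: A
Pot levels (distinct totals of non-folded players): 55, 63
Layer 1-55: 55 each from B, C, D, E = 55*4 = 220 chips; eligible B, C, D, E
Layer 56-63: 8 each from B, C, D = 8*3 = 24 chips; eligible B, C, D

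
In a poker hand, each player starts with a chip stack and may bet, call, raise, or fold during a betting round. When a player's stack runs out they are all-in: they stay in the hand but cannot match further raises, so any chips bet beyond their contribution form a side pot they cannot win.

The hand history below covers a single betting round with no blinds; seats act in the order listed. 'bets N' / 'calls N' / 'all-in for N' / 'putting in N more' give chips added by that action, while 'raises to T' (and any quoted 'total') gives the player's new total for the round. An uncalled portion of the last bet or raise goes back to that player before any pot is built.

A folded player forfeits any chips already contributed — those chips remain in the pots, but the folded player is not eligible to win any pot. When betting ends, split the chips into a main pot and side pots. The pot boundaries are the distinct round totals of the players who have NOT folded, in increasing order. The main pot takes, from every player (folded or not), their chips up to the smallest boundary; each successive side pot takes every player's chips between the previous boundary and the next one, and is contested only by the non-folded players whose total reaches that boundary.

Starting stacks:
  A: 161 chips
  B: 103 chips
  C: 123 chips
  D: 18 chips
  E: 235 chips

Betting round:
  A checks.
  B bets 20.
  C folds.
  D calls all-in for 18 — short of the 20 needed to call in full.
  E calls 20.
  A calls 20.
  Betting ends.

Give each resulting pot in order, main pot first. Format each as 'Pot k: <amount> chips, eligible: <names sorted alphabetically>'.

Contributions: A=20, B=20, D=18, E=20
Folded: C
Pot levels (distinct totals of non-folded players): 18, 20
Layer 1-18: 18 each from A, B, D, E = 18*4 = 72 chips; eligible A, B, D, E
Layer 19-20: 2 each from A, B, E = 2*3 = 6 chips; eligible A, B, E

Pot 1: 72 chips, eligible: A, B, D, E
Pot 2: 6 chips, eligible: A, B, E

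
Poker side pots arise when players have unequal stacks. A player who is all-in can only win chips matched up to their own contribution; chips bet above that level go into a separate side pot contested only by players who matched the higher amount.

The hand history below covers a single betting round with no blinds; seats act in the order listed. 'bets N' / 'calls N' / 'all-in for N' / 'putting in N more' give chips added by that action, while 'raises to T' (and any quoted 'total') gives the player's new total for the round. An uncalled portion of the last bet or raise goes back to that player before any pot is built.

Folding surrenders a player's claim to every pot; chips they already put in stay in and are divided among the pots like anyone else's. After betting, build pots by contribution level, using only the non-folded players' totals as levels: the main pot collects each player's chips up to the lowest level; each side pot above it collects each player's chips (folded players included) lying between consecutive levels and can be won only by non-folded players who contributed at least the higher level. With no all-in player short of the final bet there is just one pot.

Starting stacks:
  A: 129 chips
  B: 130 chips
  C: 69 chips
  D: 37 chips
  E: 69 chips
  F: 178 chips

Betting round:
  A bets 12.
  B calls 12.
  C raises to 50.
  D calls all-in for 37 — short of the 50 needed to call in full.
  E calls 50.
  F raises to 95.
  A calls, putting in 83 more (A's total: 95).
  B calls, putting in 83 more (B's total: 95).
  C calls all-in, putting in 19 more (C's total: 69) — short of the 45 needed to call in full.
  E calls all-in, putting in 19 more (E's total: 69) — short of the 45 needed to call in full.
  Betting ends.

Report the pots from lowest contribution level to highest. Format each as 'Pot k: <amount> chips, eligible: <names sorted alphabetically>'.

Contributions: A=95, B=95, C=69, D=37, E=69, F=95
Pot levels (distinct totals of non-folded players): 37, 69, 95
Layer 1-37: 37 each from A, B, C, D, E, F = 37*6 = 222 chips; eligible A, B, C, D, E, F
Layer 38-69: 32 each from A, B, C, E, F = 32*5 = 160 chips; eligible A, B, C, E, F
Layer 70-95: 26 each from A, B, F = 26*3 = 78 chips; eligible A, B, F

Pot 1: 222 chips, eligible: A, B, C, D, E, F
Pot 2: 160 chips, eligible: A, B, C, E, F
Pot 3: 78 chips, eligible: A, B, F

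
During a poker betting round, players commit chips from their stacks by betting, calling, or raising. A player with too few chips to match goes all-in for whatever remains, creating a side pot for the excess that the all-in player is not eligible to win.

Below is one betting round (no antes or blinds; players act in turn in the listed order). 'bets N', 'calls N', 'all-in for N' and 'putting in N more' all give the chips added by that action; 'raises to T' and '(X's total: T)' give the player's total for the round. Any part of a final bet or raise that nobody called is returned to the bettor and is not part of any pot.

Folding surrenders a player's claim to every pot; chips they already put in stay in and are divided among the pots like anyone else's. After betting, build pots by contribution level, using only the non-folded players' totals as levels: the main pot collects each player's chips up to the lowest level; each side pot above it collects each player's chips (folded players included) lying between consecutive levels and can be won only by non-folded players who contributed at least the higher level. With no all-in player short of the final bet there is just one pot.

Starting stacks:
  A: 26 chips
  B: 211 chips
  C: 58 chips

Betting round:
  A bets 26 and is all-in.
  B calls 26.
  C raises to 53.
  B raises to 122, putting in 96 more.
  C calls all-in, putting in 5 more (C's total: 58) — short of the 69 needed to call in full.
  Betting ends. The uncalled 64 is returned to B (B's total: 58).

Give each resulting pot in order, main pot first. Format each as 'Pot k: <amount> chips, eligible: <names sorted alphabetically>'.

Pot 1: 78 chips, eligible: A, B, C
Pot 2: 64 chips, eligible: B, C

Derivation:
Contributions (after 64 returned to B): A=26, B=58, C=58
Pot levels (distinct totals of non-folded players): 26, 58
Layer 1-26: 26 each from A, B, C = 26*3 = 78 chips; eligible A, B, C
Layer 27-58: 32 each from B, C = 32*2 = 64 chips; eligible B, C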